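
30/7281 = 10/2427=0.00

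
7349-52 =7297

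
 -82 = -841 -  - 759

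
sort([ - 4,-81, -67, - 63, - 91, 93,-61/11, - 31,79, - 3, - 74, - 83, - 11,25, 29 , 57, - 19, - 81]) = [ - 91, - 83, - 81 , - 81, - 74 , - 67, - 63, - 31, - 19, - 11, - 61/11, - 4,- 3, 25,  29, 57, 79, 93] 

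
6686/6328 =1+ 179/3164  =  1.06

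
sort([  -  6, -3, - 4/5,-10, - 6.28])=[ - 10, - 6.28,-6, - 3, - 4/5] 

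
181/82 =2 + 17/82 = 2.21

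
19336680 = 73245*264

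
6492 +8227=14719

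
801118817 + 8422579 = 809541396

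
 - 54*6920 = -373680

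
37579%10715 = 5434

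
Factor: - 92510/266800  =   - 2^( - 3)*5^(  -  1 )*11^1*23^(  -  1)*29^1= -319/920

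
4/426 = 2/213 = 0.01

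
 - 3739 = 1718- 5457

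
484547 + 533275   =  1017822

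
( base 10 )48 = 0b110000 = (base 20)28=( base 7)66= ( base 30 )1i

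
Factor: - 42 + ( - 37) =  - 79=- 79^1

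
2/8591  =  2/8591=0.00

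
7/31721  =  7/31721 = 0.00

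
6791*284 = 1928644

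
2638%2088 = 550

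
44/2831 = 44/2831= 0.02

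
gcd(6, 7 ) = 1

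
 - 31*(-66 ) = 2046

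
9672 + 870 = 10542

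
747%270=207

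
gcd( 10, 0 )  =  10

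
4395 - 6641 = - 2246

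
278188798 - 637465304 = -359276506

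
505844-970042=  - 464198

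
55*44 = 2420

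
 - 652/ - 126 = 326/63 = 5.17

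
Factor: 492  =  2^2 * 3^1*41^1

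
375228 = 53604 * 7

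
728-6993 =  - 6265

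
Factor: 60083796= 2^2*3^1*5006983^1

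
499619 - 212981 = 286638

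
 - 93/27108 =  - 1 + 9005/9036 = -0.00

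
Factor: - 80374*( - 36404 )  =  2925935096 = 2^3*7^1*19^1*479^1*5741^1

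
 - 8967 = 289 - 9256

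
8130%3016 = 2098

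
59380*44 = 2612720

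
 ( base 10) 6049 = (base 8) 13641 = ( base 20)F29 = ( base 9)8261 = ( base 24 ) AC1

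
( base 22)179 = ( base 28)N3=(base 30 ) LH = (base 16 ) 287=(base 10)647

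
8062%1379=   1167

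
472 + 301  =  773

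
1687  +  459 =2146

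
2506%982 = 542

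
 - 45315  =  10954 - 56269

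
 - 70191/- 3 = 23397/1 = 23397.00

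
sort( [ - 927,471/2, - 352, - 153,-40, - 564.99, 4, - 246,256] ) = [ - 927, -564.99, - 352,- 246, - 153, - 40, 4  ,  471/2, 256]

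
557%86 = 41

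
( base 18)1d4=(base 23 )11a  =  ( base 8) 1062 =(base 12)3aa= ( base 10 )562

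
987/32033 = 987/32033 = 0.03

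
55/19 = 55/19 = 2.89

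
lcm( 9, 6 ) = 18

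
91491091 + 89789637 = 181280728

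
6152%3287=2865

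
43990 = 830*53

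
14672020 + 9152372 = 23824392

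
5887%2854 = 179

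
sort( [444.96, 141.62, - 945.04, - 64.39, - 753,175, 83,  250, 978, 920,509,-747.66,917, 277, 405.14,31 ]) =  [ - 945.04,-753, - 747.66, - 64.39,  31,83, 141.62,175,250,277,405.14,444.96,509,  917,  920 , 978]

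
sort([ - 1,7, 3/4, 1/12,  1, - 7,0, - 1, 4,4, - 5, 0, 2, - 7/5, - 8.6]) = [-8.6 , - 7, - 5, - 7/5, - 1, - 1, 0 , 0,  1/12, 3/4, 1, 2, 4, 4, 7] 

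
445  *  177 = 78765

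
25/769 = 25/769 = 0.03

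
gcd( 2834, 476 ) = 2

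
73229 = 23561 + 49668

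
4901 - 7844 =- 2943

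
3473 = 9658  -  6185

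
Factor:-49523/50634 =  - 2^( - 1 )*3^(-2) * 29^( - 1 )*97^( - 1 )*49523^1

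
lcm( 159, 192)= 10176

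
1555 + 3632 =5187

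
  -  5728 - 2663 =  - 8391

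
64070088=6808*9411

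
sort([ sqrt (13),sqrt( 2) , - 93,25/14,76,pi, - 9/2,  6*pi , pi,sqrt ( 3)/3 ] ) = [  -  93, - 9/2 , sqrt (3)/3 , sqrt (2), 25/14,pi,pi, sqrt (13), 6*pi, 76 ]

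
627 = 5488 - 4861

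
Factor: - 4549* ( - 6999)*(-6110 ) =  - 194532935610 =- 2^1*3^1 * 5^1*13^1*47^1*2333^1 * 4549^1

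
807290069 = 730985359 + 76304710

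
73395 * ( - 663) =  - 48660885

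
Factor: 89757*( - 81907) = -3^2* 7^1*9973^1*11701^1 = - 7351726599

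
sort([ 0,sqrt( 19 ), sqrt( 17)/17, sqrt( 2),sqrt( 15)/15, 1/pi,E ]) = [ 0,sqrt (17)/17,sqrt(15)/15 , 1/pi,sqrt(2),E,sqrt(19 ) ] 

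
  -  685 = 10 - 695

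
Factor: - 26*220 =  - 5720 = -2^3*5^1*11^1*13^1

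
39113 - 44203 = -5090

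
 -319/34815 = -29/3165 =- 0.01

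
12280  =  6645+5635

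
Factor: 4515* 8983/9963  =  13519415/3321 = 3^( - 4 ) * 5^1 * 7^1 * 13^1*41^( - 1) * 43^1*691^1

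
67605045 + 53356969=120962014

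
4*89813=359252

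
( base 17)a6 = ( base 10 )176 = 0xB0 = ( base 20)8g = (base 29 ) 62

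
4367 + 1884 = 6251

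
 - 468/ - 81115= 468/81115=0.01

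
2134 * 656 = 1399904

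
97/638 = 97/638 = 0.15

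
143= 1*143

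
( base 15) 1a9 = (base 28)DK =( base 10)384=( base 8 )600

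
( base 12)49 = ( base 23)2b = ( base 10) 57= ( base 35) 1M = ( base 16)39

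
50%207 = 50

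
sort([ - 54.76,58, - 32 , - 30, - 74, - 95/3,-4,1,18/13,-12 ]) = [ -74, - 54.76,-32, - 95/3, - 30,  -  12, - 4,1,18/13, 58 ] 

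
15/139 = 15/139 = 0.11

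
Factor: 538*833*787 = 2^1*7^2*17^1*269^1*787^1 = 352697198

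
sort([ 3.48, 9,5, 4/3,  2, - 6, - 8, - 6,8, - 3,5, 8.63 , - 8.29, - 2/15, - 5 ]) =[ - 8.29, - 8, - 6, - 6,-5, - 3, - 2/15,  4/3, 2, 3.48, 5,5 , 8 , 8.63,9]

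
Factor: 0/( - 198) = 0^1 = 0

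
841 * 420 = 353220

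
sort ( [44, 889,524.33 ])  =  [44, 524.33 , 889]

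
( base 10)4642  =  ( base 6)33254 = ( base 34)40I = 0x1222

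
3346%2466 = 880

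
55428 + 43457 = 98885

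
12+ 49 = 61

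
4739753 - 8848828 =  - 4109075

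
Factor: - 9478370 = -2^1 * 5^1*11^1*199^1*433^1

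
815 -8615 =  - 7800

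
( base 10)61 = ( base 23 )2F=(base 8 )75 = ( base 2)111101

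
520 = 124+396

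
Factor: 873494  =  2^1*17^1*23^1*1117^1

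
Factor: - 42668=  - 2^2 * 10667^1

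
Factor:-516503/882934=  - 2^(  -  1 ) * 29^ (-1 )* 67^1 * 593^1 * 1171^(  -  1 ) = - 39731/67918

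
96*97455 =9355680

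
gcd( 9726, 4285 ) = 1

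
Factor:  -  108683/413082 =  - 2^ ( - 1 )*3^( - 2)*53^(-1)*251^1 =- 251/954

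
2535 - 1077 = 1458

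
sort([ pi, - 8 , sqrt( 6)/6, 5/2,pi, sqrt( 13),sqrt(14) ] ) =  [ - 8, sqrt( 6 )/6 , 5/2, pi, pi , sqrt( 13 ), sqrt( 14) ] 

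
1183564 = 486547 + 697017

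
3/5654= 3/5654=0.00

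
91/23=91/23 = 3.96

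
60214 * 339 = 20412546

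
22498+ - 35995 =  - 13497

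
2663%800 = 263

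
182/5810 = 13/415 = 0.03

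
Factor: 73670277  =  3^1*19^1*283^1*4567^1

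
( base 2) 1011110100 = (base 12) 530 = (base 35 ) ll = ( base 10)756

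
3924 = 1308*3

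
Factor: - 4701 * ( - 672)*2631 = 8311518432 = 2^5*3^3 * 7^1*877^1 * 1567^1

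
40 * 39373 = 1574920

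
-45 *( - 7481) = 336645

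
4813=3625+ 1188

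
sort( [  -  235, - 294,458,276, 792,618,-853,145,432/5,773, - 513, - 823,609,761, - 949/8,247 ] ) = [ - 853, - 823,-513 , - 294,-235, - 949/8,432/5,145,247 , 276,458,609,618,761,  773,792]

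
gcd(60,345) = 15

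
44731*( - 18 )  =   - 805158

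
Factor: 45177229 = 67^1*71^1*9497^1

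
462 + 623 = 1085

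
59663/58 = 1028+39/58= 1028.67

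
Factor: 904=2^3*113^1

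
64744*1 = 64744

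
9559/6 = 1593 +1/6 = 1593.17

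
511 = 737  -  226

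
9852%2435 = 112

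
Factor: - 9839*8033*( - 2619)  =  206997083253=   3^3 *29^1*97^1*277^1*9839^1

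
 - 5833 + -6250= - 12083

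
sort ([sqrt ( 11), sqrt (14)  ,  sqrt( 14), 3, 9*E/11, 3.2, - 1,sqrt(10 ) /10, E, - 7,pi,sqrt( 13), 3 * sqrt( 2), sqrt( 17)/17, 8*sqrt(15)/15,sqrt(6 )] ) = [ - 7,-1,  sqrt( 17 ) /17, sqrt(10)/10, 8* sqrt (15) /15,9*E/11, sqrt(6), E,  3, pi , 3.2, sqrt( 11), sqrt( 13),  sqrt(14), sqrt ( 14), 3*sqrt ( 2)] 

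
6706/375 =17+331/375 = 17.88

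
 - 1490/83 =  - 1490/83 = -17.95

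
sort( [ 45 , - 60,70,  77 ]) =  [-60, 45,70,77 ]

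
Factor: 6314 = 2^1*7^1 *11^1*41^1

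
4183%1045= 3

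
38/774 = 19/387 = 0.05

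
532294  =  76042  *7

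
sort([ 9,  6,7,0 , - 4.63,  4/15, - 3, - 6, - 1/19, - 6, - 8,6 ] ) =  [ - 8, - 6, - 6,-4.63, -3,-1/19,0,4/15,6,  6,7,  9 ]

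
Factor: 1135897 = 7^1*263^1 * 617^1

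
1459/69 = 21 + 10/69  =  21.14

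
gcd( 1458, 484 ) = 2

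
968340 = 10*96834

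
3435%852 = 27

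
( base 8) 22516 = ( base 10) 9550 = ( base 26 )E38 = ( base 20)13HA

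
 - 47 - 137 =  - 184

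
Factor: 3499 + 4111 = 2^1*5^1*761^1 = 7610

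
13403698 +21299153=34702851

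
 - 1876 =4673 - 6549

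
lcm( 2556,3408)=10224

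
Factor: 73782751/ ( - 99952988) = - 2^( - 2) * 7^1*967^( - 1) *3049^1*3457^1*25841^( - 1) 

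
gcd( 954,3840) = 6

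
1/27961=1/27961 =0.00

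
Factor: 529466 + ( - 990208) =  - 460742  =  -2^1 * 107^1*2153^1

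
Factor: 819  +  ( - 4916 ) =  - 4097 = - 17^1*241^1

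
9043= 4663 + 4380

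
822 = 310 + 512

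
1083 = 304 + 779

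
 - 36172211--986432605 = 950260394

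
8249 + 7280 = 15529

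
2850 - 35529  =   - 32679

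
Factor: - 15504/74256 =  - 7^ (  -  1)*13^( - 1)  *19^1 = - 19/91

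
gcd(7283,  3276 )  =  1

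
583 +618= 1201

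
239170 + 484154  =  723324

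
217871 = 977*223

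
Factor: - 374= - 2^1*11^1*17^1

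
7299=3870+3429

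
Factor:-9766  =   - 2^1* 19^1*257^1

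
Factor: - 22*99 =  - 2178 = - 2^1*3^2*11^2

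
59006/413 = 59006/413   =  142.87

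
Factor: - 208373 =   -  11^1*19^1*997^1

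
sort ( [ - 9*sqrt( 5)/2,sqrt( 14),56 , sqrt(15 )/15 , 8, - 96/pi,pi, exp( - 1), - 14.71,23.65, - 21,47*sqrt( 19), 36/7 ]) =[ - 96/pi, - 21,-14.71, - 9 * sqrt( 5) /2,sqrt( 15)/15 , exp( - 1),  pi , sqrt( 14),36/7,8 , 23.65,56, 47*sqrt( 19)]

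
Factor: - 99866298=  -  2^1  *  3^1*7^1*2377769^1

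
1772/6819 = 1772/6819 = 0.26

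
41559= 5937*7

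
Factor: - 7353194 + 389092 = - 2^1 * 3482051^1 = - 6964102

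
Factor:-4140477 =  - 3^5*11^1*1549^1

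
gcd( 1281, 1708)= 427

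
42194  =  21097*2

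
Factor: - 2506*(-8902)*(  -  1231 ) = -27461655172 = - 2^2*7^1*179^1*1231^1*4451^1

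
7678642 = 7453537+225105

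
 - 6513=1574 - 8087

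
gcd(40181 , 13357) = 1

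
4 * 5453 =21812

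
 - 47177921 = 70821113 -117999034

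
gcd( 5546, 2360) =118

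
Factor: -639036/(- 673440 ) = 2^( - 3)*3^2*5^(-1)*23^(-1 )*97^1 = 873/920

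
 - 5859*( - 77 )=451143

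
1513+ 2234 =3747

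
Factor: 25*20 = 500 = 2^2*5^3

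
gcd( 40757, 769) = 769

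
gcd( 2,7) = 1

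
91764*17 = 1559988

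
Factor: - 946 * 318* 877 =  - 263826156 =- 2^2*3^1*11^1*43^1 * 53^1*877^1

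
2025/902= 2025/902 = 2.25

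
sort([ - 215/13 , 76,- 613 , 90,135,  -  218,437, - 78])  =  [ -613, - 218,-78, - 215/13 , 76, 90, 135 , 437]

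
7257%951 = 600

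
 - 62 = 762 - 824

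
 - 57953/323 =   -  180 + 11/19 = - 179.42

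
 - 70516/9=-7836 + 8/9 = - 7835.11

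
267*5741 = 1532847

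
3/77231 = 3/77231 = 0.00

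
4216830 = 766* 5505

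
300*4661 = 1398300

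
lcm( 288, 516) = 12384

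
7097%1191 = 1142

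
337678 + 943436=1281114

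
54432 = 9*6048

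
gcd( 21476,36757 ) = 413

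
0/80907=0 = 0.00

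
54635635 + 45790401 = 100426036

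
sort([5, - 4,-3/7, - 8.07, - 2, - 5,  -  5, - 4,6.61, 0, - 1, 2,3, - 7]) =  [ - 8.07, - 7,  -  5,-5 , - 4, - 4, - 2,-1,  -  3/7,0,2, 3, 5,6.61]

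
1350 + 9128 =10478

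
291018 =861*338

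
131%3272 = 131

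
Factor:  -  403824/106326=-2^3*3^(-2 )*11^ (-1) * 47^1 = -376/99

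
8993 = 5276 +3717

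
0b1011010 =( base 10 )90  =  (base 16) 5A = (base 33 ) 2o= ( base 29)33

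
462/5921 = 462/5921 = 0.08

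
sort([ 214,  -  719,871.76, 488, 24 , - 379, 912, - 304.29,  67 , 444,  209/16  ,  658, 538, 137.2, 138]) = [- 719 , - 379, - 304.29, 209/16,  24,67, 137.2,  138,214, 444 , 488, 538, 658,  871.76,912]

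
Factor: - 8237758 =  - 2^1*17^1*73^1*3319^1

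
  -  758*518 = -392644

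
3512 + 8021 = 11533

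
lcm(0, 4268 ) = 0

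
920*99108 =91179360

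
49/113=49/113 =0.43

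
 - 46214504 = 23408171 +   -  69622675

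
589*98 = 57722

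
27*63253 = 1707831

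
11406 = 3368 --8038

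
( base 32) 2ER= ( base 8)4733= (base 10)2523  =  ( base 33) 2af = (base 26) 3j1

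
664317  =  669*993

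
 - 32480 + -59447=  - 91927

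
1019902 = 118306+901596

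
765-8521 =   -  7756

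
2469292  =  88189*28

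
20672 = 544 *38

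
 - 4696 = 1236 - 5932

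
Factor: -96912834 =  - 2^1*3^1 * 16152139^1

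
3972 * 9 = 35748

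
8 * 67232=537856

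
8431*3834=32324454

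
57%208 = 57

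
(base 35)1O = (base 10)59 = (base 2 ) 111011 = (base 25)29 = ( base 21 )2h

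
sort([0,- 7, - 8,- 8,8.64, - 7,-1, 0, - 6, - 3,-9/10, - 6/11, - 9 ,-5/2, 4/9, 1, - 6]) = [ - 9, - 8, - 8, - 7, - 7, - 6, - 6,-3, - 5/2, - 1, - 9/10, - 6/11, 0, 0, 4/9 , 1, 8.64] 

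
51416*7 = 359912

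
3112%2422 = 690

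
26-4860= - 4834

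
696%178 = 162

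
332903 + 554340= 887243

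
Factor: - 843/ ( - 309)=103^( -1)*281^1 = 281/103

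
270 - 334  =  -64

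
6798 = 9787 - 2989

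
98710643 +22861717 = 121572360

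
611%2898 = 611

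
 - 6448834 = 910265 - 7359099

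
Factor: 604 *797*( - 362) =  - 2^3*151^1*181^1*797^1 = - 174262456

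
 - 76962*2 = -153924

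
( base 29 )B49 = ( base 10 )9376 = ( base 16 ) 24A0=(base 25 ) f01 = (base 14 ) 35ba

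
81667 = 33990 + 47677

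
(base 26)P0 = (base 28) N6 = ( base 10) 650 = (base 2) 1010001010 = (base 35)IK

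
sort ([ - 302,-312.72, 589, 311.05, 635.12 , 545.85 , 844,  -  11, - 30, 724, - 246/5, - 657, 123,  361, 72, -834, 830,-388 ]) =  [ - 834, - 657, - 388, - 312.72 , - 302,- 246/5,-30, - 11, 72,123, 311.05, 361,545.85, 589, 635.12, 724, 830,844 ] 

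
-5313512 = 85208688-90522200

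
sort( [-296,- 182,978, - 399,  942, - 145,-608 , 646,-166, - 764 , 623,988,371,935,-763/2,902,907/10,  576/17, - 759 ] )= [ - 764, - 759 , - 608,  -  399,-763/2, - 296,-182,-166,-145, 576/17,907/10,371,623,646, 902, 935, 942,978,988 ]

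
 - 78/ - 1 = 78+0/1  =  78.00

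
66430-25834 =40596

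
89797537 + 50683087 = 140480624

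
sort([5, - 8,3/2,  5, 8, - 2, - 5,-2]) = [- 8, - 5, - 2,-2,3/2,  5, 5, 8]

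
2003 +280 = 2283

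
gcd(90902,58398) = 2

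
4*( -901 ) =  - 3604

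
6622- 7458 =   -  836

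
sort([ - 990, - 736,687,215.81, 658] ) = [ - 990,-736,  215.81,  658  ,  687]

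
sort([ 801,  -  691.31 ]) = [ - 691.31,801]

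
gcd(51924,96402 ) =6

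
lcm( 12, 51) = 204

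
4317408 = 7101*608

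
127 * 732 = 92964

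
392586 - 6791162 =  - 6398576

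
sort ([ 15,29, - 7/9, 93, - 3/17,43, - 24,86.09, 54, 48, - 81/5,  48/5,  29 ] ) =[-24, - 81/5, - 7/9, - 3/17,  48/5,  15, 29, 29,43, 48,  54, 86.09,  93 ]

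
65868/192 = 5489/16 = 343.06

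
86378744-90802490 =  - 4423746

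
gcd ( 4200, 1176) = 168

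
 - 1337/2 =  - 669+1/2 = -  668.50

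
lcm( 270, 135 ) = 270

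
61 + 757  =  818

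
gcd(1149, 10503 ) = 3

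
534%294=240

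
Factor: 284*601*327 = 55813668  =  2^2*3^1 * 71^1 * 109^1*601^1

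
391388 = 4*97847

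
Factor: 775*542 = 420050 = 2^1*5^2*31^1*271^1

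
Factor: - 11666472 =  - 2^3 * 3^1 * 486103^1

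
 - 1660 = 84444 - 86104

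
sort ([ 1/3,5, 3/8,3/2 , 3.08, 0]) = [0, 1/3,3/8,3/2,3.08, 5 ]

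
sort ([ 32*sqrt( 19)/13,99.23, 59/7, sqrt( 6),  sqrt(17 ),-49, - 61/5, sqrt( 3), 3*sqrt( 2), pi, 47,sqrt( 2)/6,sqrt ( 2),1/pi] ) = [ - 49, - 61/5,sqrt (2)/6,1/pi,  sqrt ( 2),  sqrt( 3),sqrt(6), pi, sqrt( 17),3*sqrt(2), 59/7, 32*sqrt(19 ) /13,47 , 99.23 ]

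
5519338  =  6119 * 902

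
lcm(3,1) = 3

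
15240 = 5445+9795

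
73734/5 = 14746+4/5=14746.80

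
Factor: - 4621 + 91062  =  86441= 86441^1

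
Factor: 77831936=2^8*7^1 * 13^2*257^1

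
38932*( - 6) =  - 233592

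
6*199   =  1194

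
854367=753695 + 100672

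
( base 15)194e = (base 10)5474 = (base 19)f32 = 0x1562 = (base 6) 41202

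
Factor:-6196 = -2^2*1549^1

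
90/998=45/499 = 0.09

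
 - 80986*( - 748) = 60577528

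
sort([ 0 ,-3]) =[ - 3, 0]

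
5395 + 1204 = 6599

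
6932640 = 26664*260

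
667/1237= 667/1237=0.54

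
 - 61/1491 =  - 1 + 1430/1491= -0.04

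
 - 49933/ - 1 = 49933 + 0/1 = 49933.00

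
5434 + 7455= 12889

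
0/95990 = 0=0.00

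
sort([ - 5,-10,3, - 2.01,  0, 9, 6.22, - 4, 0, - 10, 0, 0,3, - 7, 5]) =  [ - 10,-10, - 7,-5, - 4, - 2.01, 0, 0, 0, 0,3, 3,5,  6.22, 9]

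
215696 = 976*221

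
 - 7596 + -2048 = - 9644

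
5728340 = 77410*74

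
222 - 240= - 18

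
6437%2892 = 653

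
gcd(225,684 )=9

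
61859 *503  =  31115077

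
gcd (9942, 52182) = 6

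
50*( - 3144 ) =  - 157200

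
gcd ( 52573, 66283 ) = 1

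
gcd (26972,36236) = 4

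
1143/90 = 127/10 = 12.70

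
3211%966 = 313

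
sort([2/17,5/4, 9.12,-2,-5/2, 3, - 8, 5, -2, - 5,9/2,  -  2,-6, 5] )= [ - 8,-6, - 5,-5/2, - 2 , - 2, -2 , 2/17, 5/4,3,9/2,5,5,9.12]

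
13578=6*2263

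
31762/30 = 1058 +11/15 = 1058.73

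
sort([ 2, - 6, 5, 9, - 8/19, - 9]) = [ - 9, - 6, - 8/19, 2, 5,  9 ]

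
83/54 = 83/54 = 1.54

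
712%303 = 106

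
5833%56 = 9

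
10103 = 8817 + 1286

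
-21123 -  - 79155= 58032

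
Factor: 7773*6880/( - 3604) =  - 2^3 * 3^1*5^1 * 17^( - 1)* 43^1*53^( - 1 )*2591^1= - 13369560/901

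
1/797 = 1/797 = 0.00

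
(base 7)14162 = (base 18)BGE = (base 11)29a5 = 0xF1A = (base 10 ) 3866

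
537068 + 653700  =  1190768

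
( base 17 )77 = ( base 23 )5B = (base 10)126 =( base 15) 86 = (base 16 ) 7E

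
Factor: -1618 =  - 2^1 * 809^1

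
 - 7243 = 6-7249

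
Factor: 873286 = 2^1*257^1  *1699^1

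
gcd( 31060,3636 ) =4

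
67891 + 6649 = 74540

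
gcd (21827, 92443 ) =13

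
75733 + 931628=1007361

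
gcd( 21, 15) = 3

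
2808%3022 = 2808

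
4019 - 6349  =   - 2330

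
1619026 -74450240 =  -72831214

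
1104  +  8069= 9173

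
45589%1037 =998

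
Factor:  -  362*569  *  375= - 77241750 = - 2^1*3^1*5^3*181^1*569^1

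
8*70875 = 567000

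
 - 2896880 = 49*( - 59120 )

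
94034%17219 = 7939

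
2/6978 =1/3489= 0.00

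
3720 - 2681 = 1039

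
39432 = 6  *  6572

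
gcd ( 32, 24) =8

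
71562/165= 23854/55 = 433.71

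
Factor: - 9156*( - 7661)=70144116  =  2^2*3^1 * 7^1*47^1*109^1*163^1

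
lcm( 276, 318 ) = 14628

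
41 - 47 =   -  6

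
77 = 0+77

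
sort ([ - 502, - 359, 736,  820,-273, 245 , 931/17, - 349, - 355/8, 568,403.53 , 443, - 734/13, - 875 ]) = [ - 875, - 502, - 359,-349,-273,-734/13, -355/8,  931/17, 245,403.53, 443, 568, 736, 820 ]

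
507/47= 10 + 37/47 = 10.79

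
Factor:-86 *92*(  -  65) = 2^3*5^1 * 13^1*23^1*43^1 = 514280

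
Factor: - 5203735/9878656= - 2^( - 7)*5^1*71^(-1) *1087^(  -  1)*1040747^1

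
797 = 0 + 797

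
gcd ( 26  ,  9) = 1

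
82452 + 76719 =159171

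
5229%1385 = 1074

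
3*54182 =162546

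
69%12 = 9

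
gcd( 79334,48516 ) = 2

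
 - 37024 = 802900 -839924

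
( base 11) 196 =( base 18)ca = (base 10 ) 226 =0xe2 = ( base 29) 7n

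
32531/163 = 32531/163 = 199.58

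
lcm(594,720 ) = 23760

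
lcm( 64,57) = 3648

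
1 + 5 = 6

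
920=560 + 360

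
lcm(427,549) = 3843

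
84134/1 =84134  =  84134.00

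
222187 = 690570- 468383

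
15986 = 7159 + 8827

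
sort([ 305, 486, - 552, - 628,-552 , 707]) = [  -  628, - 552,-552, 305, 486,  707]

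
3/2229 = 1/743=0.00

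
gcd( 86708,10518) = 2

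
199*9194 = 1829606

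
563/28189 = 563/28189 = 0.02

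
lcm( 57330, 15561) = 1089270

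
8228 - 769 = 7459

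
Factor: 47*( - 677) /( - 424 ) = 2^( - 3) *47^1*53^( - 1)*677^1 = 31819/424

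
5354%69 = 41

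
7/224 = 1/32 = 0.03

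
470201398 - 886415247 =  - 416213849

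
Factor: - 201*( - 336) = 67536 = 2^4 *3^2*7^1*67^1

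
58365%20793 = 16779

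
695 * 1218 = 846510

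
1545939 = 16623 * 93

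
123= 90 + 33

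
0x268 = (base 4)21220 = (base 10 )616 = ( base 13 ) 385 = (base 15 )2b1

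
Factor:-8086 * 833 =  - 2^1*7^2*13^1 * 17^1*311^1 = - 6735638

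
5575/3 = 1858 + 1/3 = 1858.33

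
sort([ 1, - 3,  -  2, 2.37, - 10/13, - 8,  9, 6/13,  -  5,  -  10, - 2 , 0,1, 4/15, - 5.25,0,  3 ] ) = [-10, - 8, -5.25, - 5, - 3, - 2, - 2, - 10/13, 0,0,  4/15,6/13, 1, 1,2.37,  3, 9] 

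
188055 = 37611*5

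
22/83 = 22/83 = 0.27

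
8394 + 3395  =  11789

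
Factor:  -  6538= - 2^1*7^1*467^1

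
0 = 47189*0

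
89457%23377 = 19326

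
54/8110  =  27/4055 = 0.01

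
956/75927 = 956/75927 =0.01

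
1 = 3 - 2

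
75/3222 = 25/1074 = 0.02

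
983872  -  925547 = 58325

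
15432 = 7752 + 7680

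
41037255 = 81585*503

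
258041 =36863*7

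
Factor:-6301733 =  - 199^1*31667^1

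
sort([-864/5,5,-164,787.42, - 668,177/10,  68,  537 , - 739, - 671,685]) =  [-739, - 671, - 668, - 864/5, - 164, 5, 177/10,68 , 537, 685,787.42]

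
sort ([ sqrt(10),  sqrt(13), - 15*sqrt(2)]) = [  -  15 *sqrt(2 ), sqrt(10) , sqrt( 13)]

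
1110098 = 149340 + 960758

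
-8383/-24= 8383/24 = 349.29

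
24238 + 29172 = 53410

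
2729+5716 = 8445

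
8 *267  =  2136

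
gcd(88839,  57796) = 1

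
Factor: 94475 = 5^2*3779^1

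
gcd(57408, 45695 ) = 13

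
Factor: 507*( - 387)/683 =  - 196209/683 = -  3^3*13^2*43^1*683^( - 1 )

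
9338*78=728364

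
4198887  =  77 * 54531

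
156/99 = 52/33= 1.58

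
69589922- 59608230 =9981692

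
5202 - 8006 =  - 2804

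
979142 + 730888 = 1710030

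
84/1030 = 42/515 = 0.08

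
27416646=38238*717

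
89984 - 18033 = 71951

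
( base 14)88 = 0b1111000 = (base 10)120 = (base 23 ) 55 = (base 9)143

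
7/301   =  1/43 = 0.02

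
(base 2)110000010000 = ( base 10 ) 3088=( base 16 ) C10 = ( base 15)DAD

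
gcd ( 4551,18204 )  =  4551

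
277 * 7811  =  2163647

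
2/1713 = 2/1713= 0.00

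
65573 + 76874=142447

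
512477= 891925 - 379448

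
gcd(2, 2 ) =2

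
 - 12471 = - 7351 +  - 5120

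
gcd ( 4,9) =1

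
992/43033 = 992/43033 = 0.02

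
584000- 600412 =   -  16412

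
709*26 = 18434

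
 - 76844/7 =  - 76844/7= - 10977.71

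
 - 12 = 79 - 91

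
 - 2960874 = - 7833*378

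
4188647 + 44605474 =48794121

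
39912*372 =14847264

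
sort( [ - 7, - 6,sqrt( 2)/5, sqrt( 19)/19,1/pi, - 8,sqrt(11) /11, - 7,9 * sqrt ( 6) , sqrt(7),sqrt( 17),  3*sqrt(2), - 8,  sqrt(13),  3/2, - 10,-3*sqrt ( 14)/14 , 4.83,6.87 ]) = [ - 10,-8, - 8, - 7, - 7,-6,  -  3*sqrt(14 ) /14,sqrt( 19)/19, sqrt(2)/5,  sqrt( 11 )/11,1/pi,3/2,sqrt( 7), sqrt(13), sqrt(17 ), 3*sqrt(2 ), 4.83 , 6.87 , 9 * sqrt(6) ]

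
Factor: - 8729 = -7^1*29^1* 43^1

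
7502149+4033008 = 11535157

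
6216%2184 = 1848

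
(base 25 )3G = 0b1011011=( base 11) 83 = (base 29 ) 34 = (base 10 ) 91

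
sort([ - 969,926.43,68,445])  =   [-969, 68,445,926.43]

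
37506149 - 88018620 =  - 50512471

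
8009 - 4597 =3412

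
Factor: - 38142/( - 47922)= 3^1 * 7^ ( - 2) * 13^1 = 39/49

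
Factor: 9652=2^2*19^1*127^1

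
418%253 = 165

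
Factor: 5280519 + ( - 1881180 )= 3399339 = 3^1*257^1*4409^1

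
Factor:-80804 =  - 2^2*20201^1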